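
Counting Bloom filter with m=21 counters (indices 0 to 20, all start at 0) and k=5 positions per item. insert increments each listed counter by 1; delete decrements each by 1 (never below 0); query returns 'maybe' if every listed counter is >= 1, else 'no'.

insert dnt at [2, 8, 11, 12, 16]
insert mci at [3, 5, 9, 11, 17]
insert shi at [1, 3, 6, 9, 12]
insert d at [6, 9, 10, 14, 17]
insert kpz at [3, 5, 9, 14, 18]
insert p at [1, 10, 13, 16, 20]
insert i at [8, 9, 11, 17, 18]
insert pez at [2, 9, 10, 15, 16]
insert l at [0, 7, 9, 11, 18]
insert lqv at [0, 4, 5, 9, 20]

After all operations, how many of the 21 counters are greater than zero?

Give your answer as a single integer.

Step 1: insert dnt at [2, 8, 11, 12, 16] -> counters=[0,0,1,0,0,0,0,0,1,0,0,1,1,0,0,0,1,0,0,0,0]
Step 2: insert mci at [3, 5, 9, 11, 17] -> counters=[0,0,1,1,0,1,0,0,1,1,0,2,1,0,0,0,1,1,0,0,0]
Step 3: insert shi at [1, 3, 6, 9, 12] -> counters=[0,1,1,2,0,1,1,0,1,2,0,2,2,0,0,0,1,1,0,0,0]
Step 4: insert d at [6, 9, 10, 14, 17] -> counters=[0,1,1,2,0,1,2,0,1,3,1,2,2,0,1,0,1,2,0,0,0]
Step 5: insert kpz at [3, 5, 9, 14, 18] -> counters=[0,1,1,3,0,2,2,0,1,4,1,2,2,0,2,0,1,2,1,0,0]
Step 6: insert p at [1, 10, 13, 16, 20] -> counters=[0,2,1,3,0,2,2,0,1,4,2,2,2,1,2,0,2,2,1,0,1]
Step 7: insert i at [8, 9, 11, 17, 18] -> counters=[0,2,1,3,0,2,2,0,2,5,2,3,2,1,2,0,2,3,2,0,1]
Step 8: insert pez at [2, 9, 10, 15, 16] -> counters=[0,2,2,3,0,2,2,0,2,6,3,3,2,1,2,1,3,3,2,0,1]
Step 9: insert l at [0, 7, 9, 11, 18] -> counters=[1,2,2,3,0,2,2,1,2,7,3,4,2,1,2,1,3,3,3,0,1]
Step 10: insert lqv at [0, 4, 5, 9, 20] -> counters=[2,2,2,3,1,3,2,1,2,8,3,4,2,1,2,1,3,3,3,0,2]
Final counters=[2,2,2,3,1,3,2,1,2,8,3,4,2,1,2,1,3,3,3,0,2] -> 20 nonzero

Answer: 20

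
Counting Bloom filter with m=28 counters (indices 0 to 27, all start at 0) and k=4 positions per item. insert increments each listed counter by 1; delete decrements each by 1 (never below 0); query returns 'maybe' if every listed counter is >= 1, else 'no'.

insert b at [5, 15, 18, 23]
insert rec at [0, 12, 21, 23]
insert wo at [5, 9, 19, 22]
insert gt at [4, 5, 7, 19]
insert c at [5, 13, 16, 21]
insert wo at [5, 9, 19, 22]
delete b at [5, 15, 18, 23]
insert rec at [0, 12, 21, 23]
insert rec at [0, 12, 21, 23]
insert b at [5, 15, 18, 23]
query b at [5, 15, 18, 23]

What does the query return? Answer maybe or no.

Step 1: insert b at [5, 15, 18, 23] -> counters=[0,0,0,0,0,1,0,0,0,0,0,0,0,0,0,1,0,0,1,0,0,0,0,1,0,0,0,0]
Step 2: insert rec at [0, 12, 21, 23] -> counters=[1,0,0,0,0,1,0,0,0,0,0,0,1,0,0,1,0,0,1,0,0,1,0,2,0,0,0,0]
Step 3: insert wo at [5, 9, 19, 22] -> counters=[1,0,0,0,0,2,0,0,0,1,0,0,1,0,0,1,0,0,1,1,0,1,1,2,0,0,0,0]
Step 4: insert gt at [4, 5, 7, 19] -> counters=[1,0,0,0,1,3,0,1,0,1,0,0,1,0,0,1,0,0,1,2,0,1,1,2,0,0,0,0]
Step 5: insert c at [5, 13, 16, 21] -> counters=[1,0,0,0,1,4,0,1,0,1,0,0,1,1,0,1,1,0,1,2,0,2,1,2,0,0,0,0]
Step 6: insert wo at [5, 9, 19, 22] -> counters=[1,0,0,0,1,5,0,1,0,2,0,0,1,1,0,1,1,0,1,3,0,2,2,2,0,0,0,0]
Step 7: delete b at [5, 15, 18, 23] -> counters=[1,0,0,0,1,4,0,1,0,2,0,0,1,1,0,0,1,0,0,3,0,2,2,1,0,0,0,0]
Step 8: insert rec at [0, 12, 21, 23] -> counters=[2,0,0,0,1,4,0,1,0,2,0,0,2,1,0,0,1,0,0,3,0,3,2,2,0,0,0,0]
Step 9: insert rec at [0, 12, 21, 23] -> counters=[3,0,0,0,1,4,0,1,0,2,0,0,3,1,0,0,1,0,0,3,0,4,2,3,0,0,0,0]
Step 10: insert b at [5, 15, 18, 23] -> counters=[3,0,0,0,1,5,0,1,0,2,0,0,3,1,0,1,1,0,1,3,0,4,2,4,0,0,0,0]
Query b: check counters[5]=5 counters[15]=1 counters[18]=1 counters[23]=4 -> maybe

Answer: maybe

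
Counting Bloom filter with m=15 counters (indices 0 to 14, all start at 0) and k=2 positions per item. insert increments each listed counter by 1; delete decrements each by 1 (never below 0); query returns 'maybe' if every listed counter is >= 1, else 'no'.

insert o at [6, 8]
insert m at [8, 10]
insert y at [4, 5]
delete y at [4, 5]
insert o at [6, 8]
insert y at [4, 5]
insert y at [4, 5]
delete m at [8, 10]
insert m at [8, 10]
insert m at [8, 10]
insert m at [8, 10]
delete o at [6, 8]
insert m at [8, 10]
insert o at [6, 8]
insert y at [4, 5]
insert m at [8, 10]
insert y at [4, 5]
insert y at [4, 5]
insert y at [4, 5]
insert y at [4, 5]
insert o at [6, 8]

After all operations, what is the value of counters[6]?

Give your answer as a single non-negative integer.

Step 1: insert o at [6, 8] -> counters=[0,0,0,0,0,0,1,0,1,0,0,0,0,0,0]
Step 2: insert m at [8, 10] -> counters=[0,0,0,0,0,0,1,0,2,0,1,0,0,0,0]
Step 3: insert y at [4, 5] -> counters=[0,0,0,0,1,1,1,0,2,0,1,0,0,0,0]
Step 4: delete y at [4, 5] -> counters=[0,0,0,0,0,0,1,0,2,0,1,0,0,0,0]
Step 5: insert o at [6, 8] -> counters=[0,0,0,0,0,0,2,0,3,0,1,0,0,0,0]
Step 6: insert y at [4, 5] -> counters=[0,0,0,0,1,1,2,0,3,0,1,0,0,0,0]
Step 7: insert y at [4, 5] -> counters=[0,0,0,0,2,2,2,0,3,0,1,0,0,0,0]
Step 8: delete m at [8, 10] -> counters=[0,0,0,0,2,2,2,0,2,0,0,0,0,0,0]
Step 9: insert m at [8, 10] -> counters=[0,0,0,0,2,2,2,0,3,0,1,0,0,0,0]
Step 10: insert m at [8, 10] -> counters=[0,0,0,0,2,2,2,0,4,0,2,0,0,0,0]
Step 11: insert m at [8, 10] -> counters=[0,0,0,0,2,2,2,0,5,0,3,0,0,0,0]
Step 12: delete o at [6, 8] -> counters=[0,0,0,0,2,2,1,0,4,0,3,0,0,0,0]
Step 13: insert m at [8, 10] -> counters=[0,0,0,0,2,2,1,0,5,0,4,0,0,0,0]
Step 14: insert o at [6, 8] -> counters=[0,0,0,0,2,2,2,0,6,0,4,0,0,0,0]
Step 15: insert y at [4, 5] -> counters=[0,0,0,0,3,3,2,0,6,0,4,0,0,0,0]
Step 16: insert m at [8, 10] -> counters=[0,0,0,0,3,3,2,0,7,0,5,0,0,0,0]
Step 17: insert y at [4, 5] -> counters=[0,0,0,0,4,4,2,0,7,0,5,0,0,0,0]
Step 18: insert y at [4, 5] -> counters=[0,0,0,0,5,5,2,0,7,0,5,0,0,0,0]
Step 19: insert y at [4, 5] -> counters=[0,0,0,0,6,6,2,0,7,0,5,0,0,0,0]
Step 20: insert y at [4, 5] -> counters=[0,0,0,0,7,7,2,0,7,0,5,0,0,0,0]
Step 21: insert o at [6, 8] -> counters=[0,0,0,0,7,7,3,0,8,0,5,0,0,0,0]
Final counters=[0,0,0,0,7,7,3,0,8,0,5,0,0,0,0] -> counters[6]=3

Answer: 3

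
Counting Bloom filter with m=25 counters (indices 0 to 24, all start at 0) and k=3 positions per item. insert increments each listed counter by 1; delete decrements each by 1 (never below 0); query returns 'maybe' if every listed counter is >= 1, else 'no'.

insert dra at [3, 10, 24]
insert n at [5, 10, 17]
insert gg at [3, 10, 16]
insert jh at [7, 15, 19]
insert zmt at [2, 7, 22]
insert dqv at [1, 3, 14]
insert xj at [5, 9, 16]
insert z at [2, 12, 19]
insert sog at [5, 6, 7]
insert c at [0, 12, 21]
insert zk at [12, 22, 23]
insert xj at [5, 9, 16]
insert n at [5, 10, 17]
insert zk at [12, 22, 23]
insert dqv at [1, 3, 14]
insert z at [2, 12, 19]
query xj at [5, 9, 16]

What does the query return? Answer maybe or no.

Answer: maybe

Derivation:
Step 1: insert dra at [3, 10, 24] -> counters=[0,0,0,1,0,0,0,0,0,0,1,0,0,0,0,0,0,0,0,0,0,0,0,0,1]
Step 2: insert n at [5, 10, 17] -> counters=[0,0,0,1,0,1,0,0,0,0,2,0,0,0,0,0,0,1,0,0,0,0,0,0,1]
Step 3: insert gg at [3, 10, 16] -> counters=[0,0,0,2,0,1,0,0,0,0,3,0,0,0,0,0,1,1,0,0,0,0,0,0,1]
Step 4: insert jh at [7, 15, 19] -> counters=[0,0,0,2,0,1,0,1,0,0,3,0,0,0,0,1,1,1,0,1,0,0,0,0,1]
Step 5: insert zmt at [2, 7, 22] -> counters=[0,0,1,2,0,1,0,2,0,0,3,0,0,0,0,1,1,1,0,1,0,0,1,0,1]
Step 6: insert dqv at [1, 3, 14] -> counters=[0,1,1,3,0,1,0,2,0,0,3,0,0,0,1,1,1,1,0,1,0,0,1,0,1]
Step 7: insert xj at [5, 9, 16] -> counters=[0,1,1,3,0,2,0,2,0,1,3,0,0,0,1,1,2,1,0,1,0,0,1,0,1]
Step 8: insert z at [2, 12, 19] -> counters=[0,1,2,3,0,2,0,2,0,1,3,0,1,0,1,1,2,1,0,2,0,0,1,0,1]
Step 9: insert sog at [5, 6, 7] -> counters=[0,1,2,3,0,3,1,3,0,1,3,0,1,0,1,1,2,1,0,2,0,0,1,0,1]
Step 10: insert c at [0, 12, 21] -> counters=[1,1,2,3,0,3,1,3,0,1,3,0,2,0,1,1,2,1,0,2,0,1,1,0,1]
Step 11: insert zk at [12, 22, 23] -> counters=[1,1,2,3,0,3,1,3,0,1,3,0,3,0,1,1,2,1,0,2,0,1,2,1,1]
Step 12: insert xj at [5, 9, 16] -> counters=[1,1,2,3,0,4,1,3,0,2,3,0,3,0,1,1,3,1,0,2,0,1,2,1,1]
Step 13: insert n at [5, 10, 17] -> counters=[1,1,2,3,0,5,1,3,0,2,4,0,3,0,1,1,3,2,0,2,0,1,2,1,1]
Step 14: insert zk at [12, 22, 23] -> counters=[1,1,2,3,0,5,1,3,0,2,4,0,4,0,1,1,3,2,0,2,0,1,3,2,1]
Step 15: insert dqv at [1, 3, 14] -> counters=[1,2,2,4,0,5,1,3,0,2,4,0,4,0,2,1,3,2,0,2,0,1,3,2,1]
Step 16: insert z at [2, 12, 19] -> counters=[1,2,3,4,0,5,1,3,0,2,4,0,5,0,2,1,3,2,0,3,0,1,3,2,1]
Query xj: check counters[5]=5 counters[9]=2 counters[16]=3 -> maybe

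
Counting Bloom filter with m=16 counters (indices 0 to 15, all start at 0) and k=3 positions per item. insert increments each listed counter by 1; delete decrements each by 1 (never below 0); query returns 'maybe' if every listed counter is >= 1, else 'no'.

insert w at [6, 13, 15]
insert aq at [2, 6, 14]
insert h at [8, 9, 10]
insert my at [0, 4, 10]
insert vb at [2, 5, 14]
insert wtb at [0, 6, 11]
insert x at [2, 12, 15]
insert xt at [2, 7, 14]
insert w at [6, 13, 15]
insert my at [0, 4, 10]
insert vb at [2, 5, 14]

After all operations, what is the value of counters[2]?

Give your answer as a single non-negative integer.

Answer: 5

Derivation:
Step 1: insert w at [6, 13, 15] -> counters=[0,0,0,0,0,0,1,0,0,0,0,0,0,1,0,1]
Step 2: insert aq at [2, 6, 14] -> counters=[0,0,1,0,0,0,2,0,0,0,0,0,0,1,1,1]
Step 3: insert h at [8, 9, 10] -> counters=[0,0,1,0,0,0,2,0,1,1,1,0,0,1,1,1]
Step 4: insert my at [0, 4, 10] -> counters=[1,0,1,0,1,0,2,0,1,1,2,0,0,1,1,1]
Step 5: insert vb at [2, 5, 14] -> counters=[1,0,2,0,1,1,2,0,1,1,2,0,0,1,2,1]
Step 6: insert wtb at [0, 6, 11] -> counters=[2,0,2,0,1,1,3,0,1,1,2,1,0,1,2,1]
Step 7: insert x at [2, 12, 15] -> counters=[2,0,3,0,1,1,3,0,1,1,2,1,1,1,2,2]
Step 8: insert xt at [2, 7, 14] -> counters=[2,0,4,0,1,1,3,1,1,1,2,1,1,1,3,2]
Step 9: insert w at [6, 13, 15] -> counters=[2,0,4,0,1,1,4,1,1,1,2,1,1,2,3,3]
Step 10: insert my at [0, 4, 10] -> counters=[3,0,4,0,2,1,4,1,1,1,3,1,1,2,3,3]
Step 11: insert vb at [2, 5, 14] -> counters=[3,0,5,0,2,2,4,1,1,1,3,1,1,2,4,3]
Final counters=[3,0,5,0,2,2,4,1,1,1,3,1,1,2,4,3] -> counters[2]=5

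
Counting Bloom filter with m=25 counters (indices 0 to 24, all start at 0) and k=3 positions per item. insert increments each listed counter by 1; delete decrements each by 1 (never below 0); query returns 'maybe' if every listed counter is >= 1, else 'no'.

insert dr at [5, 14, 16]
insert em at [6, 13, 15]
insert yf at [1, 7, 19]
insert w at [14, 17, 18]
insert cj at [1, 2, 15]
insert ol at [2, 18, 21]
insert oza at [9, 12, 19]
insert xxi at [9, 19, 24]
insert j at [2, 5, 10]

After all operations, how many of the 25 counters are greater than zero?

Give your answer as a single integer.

Step 1: insert dr at [5, 14, 16] -> counters=[0,0,0,0,0,1,0,0,0,0,0,0,0,0,1,0,1,0,0,0,0,0,0,0,0]
Step 2: insert em at [6, 13, 15] -> counters=[0,0,0,0,0,1,1,0,0,0,0,0,0,1,1,1,1,0,0,0,0,0,0,0,0]
Step 3: insert yf at [1, 7, 19] -> counters=[0,1,0,0,0,1,1,1,0,0,0,0,0,1,1,1,1,0,0,1,0,0,0,0,0]
Step 4: insert w at [14, 17, 18] -> counters=[0,1,0,0,0,1,1,1,0,0,0,0,0,1,2,1,1,1,1,1,0,0,0,0,0]
Step 5: insert cj at [1, 2, 15] -> counters=[0,2,1,0,0,1,1,1,0,0,0,0,0,1,2,2,1,1,1,1,0,0,0,0,0]
Step 6: insert ol at [2, 18, 21] -> counters=[0,2,2,0,0,1,1,1,0,0,0,0,0,1,2,2,1,1,2,1,0,1,0,0,0]
Step 7: insert oza at [9, 12, 19] -> counters=[0,2,2,0,0,1,1,1,0,1,0,0,1,1,2,2,1,1,2,2,0,1,0,0,0]
Step 8: insert xxi at [9, 19, 24] -> counters=[0,2,2,0,0,1,1,1,0,2,0,0,1,1,2,2,1,1,2,3,0,1,0,0,1]
Step 9: insert j at [2, 5, 10] -> counters=[0,2,3,0,0,2,1,1,0,2,1,0,1,1,2,2,1,1,2,3,0,1,0,0,1]
Final counters=[0,2,3,0,0,2,1,1,0,2,1,0,1,1,2,2,1,1,2,3,0,1,0,0,1] -> 17 nonzero

Answer: 17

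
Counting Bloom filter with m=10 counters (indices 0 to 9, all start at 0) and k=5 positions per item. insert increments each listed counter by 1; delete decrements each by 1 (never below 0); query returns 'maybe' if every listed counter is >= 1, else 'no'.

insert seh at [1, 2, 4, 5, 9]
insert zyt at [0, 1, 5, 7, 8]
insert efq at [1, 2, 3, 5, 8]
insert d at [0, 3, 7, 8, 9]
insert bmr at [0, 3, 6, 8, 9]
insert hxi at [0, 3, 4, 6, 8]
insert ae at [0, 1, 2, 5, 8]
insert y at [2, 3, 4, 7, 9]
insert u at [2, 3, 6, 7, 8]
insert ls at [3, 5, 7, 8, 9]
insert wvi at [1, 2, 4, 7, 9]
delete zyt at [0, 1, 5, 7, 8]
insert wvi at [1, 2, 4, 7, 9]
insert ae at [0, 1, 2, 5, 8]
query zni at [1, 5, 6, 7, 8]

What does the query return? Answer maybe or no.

Step 1: insert seh at [1, 2, 4, 5, 9] -> counters=[0,1,1,0,1,1,0,0,0,1]
Step 2: insert zyt at [0, 1, 5, 7, 8] -> counters=[1,2,1,0,1,2,0,1,1,1]
Step 3: insert efq at [1, 2, 3, 5, 8] -> counters=[1,3,2,1,1,3,0,1,2,1]
Step 4: insert d at [0, 3, 7, 8, 9] -> counters=[2,3,2,2,1,3,0,2,3,2]
Step 5: insert bmr at [0, 3, 6, 8, 9] -> counters=[3,3,2,3,1,3,1,2,4,3]
Step 6: insert hxi at [0, 3, 4, 6, 8] -> counters=[4,3,2,4,2,3,2,2,5,3]
Step 7: insert ae at [0, 1, 2, 5, 8] -> counters=[5,4,3,4,2,4,2,2,6,3]
Step 8: insert y at [2, 3, 4, 7, 9] -> counters=[5,4,4,5,3,4,2,3,6,4]
Step 9: insert u at [2, 3, 6, 7, 8] -> counters=[5,4,5,6,3,4,3,4,7,4]
Step 10: insert ls at [3, 5, 7, 8, 9] -> counters=[5,4,5,7,3,5,3,5,8,5]
Step 11: insert wvi at [1, 2, 4, 7, 9] -> counters=[5,5,6,7,4,5,3,6,8,6]
Step 12: delete zyt at [0, 1, 5, 7, 8] -> counters=[4,4,6,7,4,4,3,5,7,6]
Step 13: insert wvi at [1, 2, 4, 7, 9] -> counters=[4,5,7,7,5,4,3,6,7,7]
Step 14: insert ae at [0, 1, 2, 5, 8] -> counters=[5,6,8,7,5,5,3,6,8,7]
Query zni: check counters[1]=6 counters[5]=5 counters[6]=3 counters[7]=6 counters[8]=8 -> maybe

Answer: maybe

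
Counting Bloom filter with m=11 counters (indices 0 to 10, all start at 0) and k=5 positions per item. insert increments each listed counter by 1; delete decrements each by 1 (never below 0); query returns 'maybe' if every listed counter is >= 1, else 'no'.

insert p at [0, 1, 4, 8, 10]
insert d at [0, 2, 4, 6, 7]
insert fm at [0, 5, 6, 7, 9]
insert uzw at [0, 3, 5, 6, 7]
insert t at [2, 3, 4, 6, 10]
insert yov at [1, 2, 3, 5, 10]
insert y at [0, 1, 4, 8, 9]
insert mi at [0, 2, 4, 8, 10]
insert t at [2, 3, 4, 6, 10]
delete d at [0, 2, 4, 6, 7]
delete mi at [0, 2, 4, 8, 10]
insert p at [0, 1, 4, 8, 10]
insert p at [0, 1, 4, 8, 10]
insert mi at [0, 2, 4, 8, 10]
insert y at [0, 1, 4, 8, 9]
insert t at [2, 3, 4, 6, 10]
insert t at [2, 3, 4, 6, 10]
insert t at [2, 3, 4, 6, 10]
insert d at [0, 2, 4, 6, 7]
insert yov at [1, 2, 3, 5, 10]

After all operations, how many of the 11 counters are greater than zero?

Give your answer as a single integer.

Answer: 11

Derivation:
Step 1: insert p at [0, 1, 4, 8, 10] -> counters=[1,1,0,0,1,0,0,0,1,0,1]
Step 2: insert d at [0, 2, 4, 6, 7] -> counters=[2,1,1,0,2,0,1,1,1,0,1]
Step 3: insert fm at [0, 5, 6, 7, 9] -> counters=[3,1,1,0,2,1,2,2,1,1,1]
Step 4: insert uzw at [0, 3, 5, 6, 7] -> counters=[4,1,1,1,2,2,3,3,1,1,1]
Step 5: insert t at [2, 3, 4, 6, 10] -> counters=[4,1,2,2,3,2,4,3,1,1,2]
Step 6: insert yov at [1, 2, 3, 5, 10] -> counters=[4,2,3,3,3,3,4,3,1,1,3]
Step 7: insert y at [0, 1, 4, 8, 9] -> counters=[5,3,3,3,4,3,4,3,2,2,3]
Step 8: insert mi at [0, 2, 4, 8, 10] -> counters=[6,3,4,3,5,3,4,3,3,2,4]
Step 9: insert t at [2, 3, 4, 6, 10] -> counters=[6,3,5,4,6,3,5,3,3,2,5]
Step 10: delete d at [0, 2, 4, 6, 7] -> counters=[5,3,4,4,5,3,4,2,3,2,5]
Step 11: delete mi at [0, 2, 4, 8, 10] -> counters=[4,3,3,4,4,3,4,2,2,2,4]
Step 12: insert p at [0, 1, 4, 8, 10] -> counters=[5,4,3,4,5,3,4,2,3,2,5]
Step 13: insert p at [0, 1, 4, 8, 10] -> counters=[6,5,3,4,6,3,4,2,4,2,6]
Step 14: insert mi at [0, 2, 4, 8, 10] -> counters=[7,5,4,4,7,3,4,2,5,2,7]
Step 15: insert y at [0, 1, 4, 8, 9] -> counters=[8,6,4,4,8,3,4,2,6,3,7]
Step 16: insert t at [2, 3, 4, 6, 10] -> counters=[8,6,5,5,9,3,5,2,6,3,8]
Step 17: insert t at [2, 3, 4, 6, 10] -> counters=[8,6,6,6,10,3,6,2,6,3,9]
Step 18: insert t at [2, 3, 4, 6, 10] -> counters=[8,6,7,7,11,3,7,2,6,3,10]
Step 19: insert d at [0, 2, 4, 6, 7] -> counters=[9,6,8,7,12,3,8,3,6,3,10]
Step 20: insert yov at [1, 2, 3, 5, 10] -> counters=[9,7,9,8,12,4,8,3,6,3,11]
Final counters=[9,7,9,8,12,4,8,3,6,3,11] -> 11 nonzero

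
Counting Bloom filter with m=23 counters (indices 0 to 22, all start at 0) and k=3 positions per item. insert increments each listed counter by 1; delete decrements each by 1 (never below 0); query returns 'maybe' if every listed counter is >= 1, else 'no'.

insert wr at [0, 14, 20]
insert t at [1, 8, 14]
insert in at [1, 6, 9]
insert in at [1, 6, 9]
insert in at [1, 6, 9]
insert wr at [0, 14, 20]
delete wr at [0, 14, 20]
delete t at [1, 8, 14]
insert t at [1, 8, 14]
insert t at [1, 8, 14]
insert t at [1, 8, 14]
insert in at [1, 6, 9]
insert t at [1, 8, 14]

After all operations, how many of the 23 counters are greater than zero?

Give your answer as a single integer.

Step 1: insert wr at [0, 14, 20] -> counters=[1,0,0,0,0,0,0,0,0,0,0,0,0,0,1,0,0,0,0,0,1,0,0]
Step 2: insert t at [1, 8, 14] -> counters=[1,1,0,0,0,0,0,0,1,0,0,0,0,0,2,0,0,0,0,0,1,0,0]
Step 3: insert in at [1, 6, 9] -> counters=[1,2,0,0,0,0,1,0,1,1,0,0,0,0,2,0,0,0,0,0,1,0,0]
Step 4: insert in at [1, 6, 9] -> counters=[1,3,0,0,0,0,2,0,1,2,0,0,0,0,2,0,0,0,0,0,1,0,0]
Step 5: insert in at [1, 6, 9] -> counters=[1,4,0,0,0,0,3,0,1,3,0,0,0,0,2,0,0,0,0,0,1,0,0]
Step 6: insert wr at [0, 14, 20] -> counters=[2,4,0,0,0,0,3,0,1,3,0,0,0,0,3,0,0,0,0,0,2,0,0]
Step 7: delete wr at [0, 14, 20] -> counters=[1,4,0,0,0,0,3,0,1,3,0,0,0,0,2,0,0,0,0,0,1,0,0]
Step 8: delete t at [1, 8, 14] -> counters=[1,3,0,0,0,0,3,0,0,3,0,0,0,0,1,0,0,0,0,0,1,0,0]
Step 9: insert t at [1, 8, 14] -> counters=[1,4,0,0,0,0,3,0,1,3,0,0,0,0,2,0,0,0,0,0,1,0,0]
Step 10: insert t at [1, 8, 14] -> counters=[1,5,0,0,0,0,3,0,2,3,0,0,0,0,3,0,0,0,0,0,1,0,0]
Step 11: insert t at [1, 8, 14] -> counters=[1,6,0,0,0,0,3,0,3,3,0,0,0,0,4,0,0,0,0,0,1,0,0]
Step 12: insert in at [1, 6, 9] -> counters=[1,7,0,0,0,0,4,0,3,4,0,0,0,0,4,0,0,0,0,0,1,0,0]
Step 13: insert t at [1, 8, 14] -> counters=[1,8,0,0,0,0,4,0,4,4,0,0,0,0,5,0,0,0,0,0,1,0,0]
Final counters=[1,8,0,0,0,0,4,0,4,4,0,0,0,0,5,0,0,0,0,0,1,0,0] -> 7 nonzero

Answer: 7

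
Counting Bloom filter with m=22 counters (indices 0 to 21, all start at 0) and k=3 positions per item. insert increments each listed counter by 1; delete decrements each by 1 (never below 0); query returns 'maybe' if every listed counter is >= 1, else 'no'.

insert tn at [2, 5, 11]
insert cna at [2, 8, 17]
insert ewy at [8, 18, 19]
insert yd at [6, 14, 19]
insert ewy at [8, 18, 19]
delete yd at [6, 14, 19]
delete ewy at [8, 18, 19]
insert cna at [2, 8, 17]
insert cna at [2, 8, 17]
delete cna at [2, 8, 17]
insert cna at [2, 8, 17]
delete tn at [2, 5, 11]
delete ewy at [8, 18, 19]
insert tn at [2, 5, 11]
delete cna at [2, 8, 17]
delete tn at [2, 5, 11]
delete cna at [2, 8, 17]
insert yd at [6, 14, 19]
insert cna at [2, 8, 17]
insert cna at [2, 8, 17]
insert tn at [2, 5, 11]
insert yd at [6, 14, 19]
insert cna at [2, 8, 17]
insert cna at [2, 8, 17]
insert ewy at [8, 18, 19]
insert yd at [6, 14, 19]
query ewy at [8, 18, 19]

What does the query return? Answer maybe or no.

Step 1: insert tn at [2, 5, 11] -> counters=[0,0,1,0,0,1,0,0,0,0,0,1,0,0,0,0,0,0,0,0,0,0]
Step 2: insert cna at [2, 8, 17] -> counters=[0,0,2,0,0,1,0,0,1,0,0,1,0,0,0,0,0,1,0,0,0,0]
Step 3: insert ewy at [8, 18, 19] -> counters=[0,0,2,0,0,1,0,0,2,0,0,1,0,0,0,0,0,1,1,1,0,0]
Step 4: insert yd at [6, 14, 19] -> counters=[0,0,2,0,0,1,1,0,2,0,0,1,0,0,1,0,0,1,1,2,0,0]
Step 5: insert ewy at [8, 18, 19] -> counters=[0,0,2,0,0,1,1,0,3,0,0,1,0,0,1,0,0,1,2,3,0,0]
Step 6: delete yd at [6, 14, 19] -> counters=[0,0,2,0,0,1,0,0,3,0,0,1,0,0,0,0,0,1,2,2,0,0]
Step 7: delete ewy at [8, 18, 19] -> counters=[0,0,2,0,0,1,0,0,2,0,0,1,0,0,0,0,0,1,1,1,0,0]
Step 8: insert cna at [2, 8, 17] -> counters=[0,0,3,0,0,1,0,0,3,0,0,1,0,0,0,0,0,2,1,1,0,0]
Step 9: insert cna at [2, 8, 17] -> counters=[0,0,4,0,0,1,0,0,4,0,0,1,0,0,0,0,0,3,1,1,0,0]
Step 10: delete cna at [2, 8, 17] -> counters=[0,0,3,0,0,1,0,0,3,0,0,1,0,0,0,0,0,2,1,1,0,0]
Step 11: insert cna at [2, 8, 17] -> counters=[0,0,4,0,0,1,0,0,4,0,0,1,0,0,0,0,0,3,1,1,0,0]
Step 12: delete tn at [2, 5, 11] -> counters=[0,0,3,0,0,0,0,0,4,0,0,0,0,0,0,0,0,3,1,1,0,0]
Step 13: delete ewy at [8, 18, 19] -> counters=[0,0,3,0,0,0,0,0,3,0,0,0,0,0,0,0,0,3,0,0,0,0]
Step 14: insert tn at [2, 5, 11] -> counters=[0,0,4,0,0,1,0,0,3,0,0,1,0,0,0,0,0,3,0,0,0,0]
Step 15: delete cna at [2, 8, 17] -> counters=[0,0,3,0,0,1,0,0,2,0,0,1,0,0,0,0,0,2,0,0,0,0]
Step 16: delete tn at [2, 5, 11] -> counters=[0,0,2,0,0,0,0,0,2,0,0,0,0,0,0,0,0,2,0,0,0,0]
Step 17: delete cna at [2, 8, 17] -> counters=[0,0,1,0,0,0,0,0,1,0,0,0,0,0,0,0,0,1,0,0,0,0]
Step 18: insert yd at [6, 14, 19] -> counters=[0,0,1,0,0,0,1,0,1,0,0,0,0,0,1,0,0,1,0,1,0,0]
Step 19: insert cna at [2, 8, 17] -> counters=[0,0,2,0,0,0,1,0,2,0,0,0,0,0,1,0,0,2,0,1,0,0]
Step 20: insert cna at [2, 8, 17] -> counters=[0,0,3,0,0,0,1,0,3,0,0,0,0,0,1,0,0,3,0,1,0,0]
Step 21: insert tn at [2, 5, 11] -> counters=[0,0,4,0,0,1,1,0,3,0,0,1,0,0,1,0,0,3,0,1,0,0]
Step 22: insert yd at [6, 14, 19] -> counters=[0,0,4,0,0,1,2,0,3,0,0,1,0,0,2,0,0,3,0,2,0,0]
Step 23: insert cna at [2, 8, 17] -> counters=[0,0,5,0,0,1,2,0,4,0,0,1,0,0,2,0,0,4,0,2,0,0]
Step 24: insert cna at [2, 8, 17] -> counters=[0,0,6,0,0,1,2,0,5,0,0,1,0,0,2,0,0,5,0,2,0,0]
Step 25: insert ewy at [8, 18, 19] -> counters=[0,0,6,0,0,1,2,0,6,0,0,1,0,0,2,0,0,5,1,3,0,0]
Step 26: insert yd at [6, 14, 19] -> counters=[0,0,6,0,0,1,3,0,6,0,0,1,0,0,3,0,0,5,1,4,0,0]
Query ewy: check counters[8]=6 counters[18]=1 counters[19]=4 -> maybe

Answer: maybe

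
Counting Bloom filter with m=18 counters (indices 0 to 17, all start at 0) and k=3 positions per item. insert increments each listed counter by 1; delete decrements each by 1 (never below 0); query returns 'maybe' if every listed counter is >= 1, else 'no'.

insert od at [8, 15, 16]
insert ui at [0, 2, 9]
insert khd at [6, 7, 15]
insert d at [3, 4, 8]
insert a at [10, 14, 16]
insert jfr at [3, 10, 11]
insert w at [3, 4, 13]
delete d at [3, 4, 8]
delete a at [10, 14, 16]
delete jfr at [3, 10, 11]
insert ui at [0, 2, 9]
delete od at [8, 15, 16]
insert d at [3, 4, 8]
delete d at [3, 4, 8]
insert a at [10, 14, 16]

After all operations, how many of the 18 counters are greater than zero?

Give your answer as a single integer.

Answer: 12

Derivation:
Step 1: insert od at [8, 15, 16] -> counters=[0,0,0,0,0,0,0,0,1,0,0,0,0,0,0,1,1,0]
Step 2: insert ui at [0, 2, 9] -> counters=[1,0,1,0,0,0,0,0,1,1,0,0,0,0,0,1,1,0]
Step 3: insert khd at [6, 7, 15] -> counters=[1,0,1,0,0,0,1,1,1,1,0,0,0,0,0,2,1,0]
Step 4: insert d at [3, 4, 8] -> counters=[1,0,1,1,1,0,1,1,2,1,0,0,0,0,0,2,1,0]
Step 5: insert a at [10, 14, 16] -> counters=[1,0,1,1,1,0,1,1,2,1,1,0,0,0,1,2,2,0]
Step 6: insert jfr at [3, 10, 11] -> counters=[1,0,1,2,1,0,1,1,2,1,2,1,0,0,1,2,2,0]
Step 7: insert w at [3, 4, 13] -> counters=[1,0,1,3,2,0,1,1,2,1,2,1,0,1,1,2,2,0]
Step 8: delete d at [3, 4, 8] -> counters=[1,0,1,2,1,0,1,1,1,1,2,1,0,1,1,2,2,0]
Step 9: delete a at [10, 14, 16] -> counters=[1,0,1,2,1,0,1,1,1,1,1,1,0,1,0,2,1,0]
Step 10: delete jfr at [3, 10, 11] -> counters=[1,0,1,1,1,0,1,1,1,1,0,0,0,1,0,2,1,0]
Step 11: insert ui at [0, 2, 9] -> counters=[2,0,2,1,1,0,1,1,1,2,0,0,0,1,0,2,1,0]
Step 12: delete od at [8, 15, 16] -> counters=[2,0,2,1,1,0,1,1,0,2,0,0,0,1,0,1,0,0]
Step 13: insert d at [3, 4, 8] -> counters=[2,0,2,2,2,0,1,1,1,2,0,0,0,1,0,1,0,0]
Step 14: delete d at [3, 4, 8] -> counters=[2,0,2,1,1,0,1,1,0,2,0,0,0,1,0,1,0,0]
Step 15: insert a at [10, 14, 16] -> counters=[2,0,2,1,1,0,1,1,0,2,1,0,0,1,1,1,1,0]
Final counters=[2,0,2,1,1,0,1,1,0,2,1,0,0,1,1,1,1,0] -> 12 nonzero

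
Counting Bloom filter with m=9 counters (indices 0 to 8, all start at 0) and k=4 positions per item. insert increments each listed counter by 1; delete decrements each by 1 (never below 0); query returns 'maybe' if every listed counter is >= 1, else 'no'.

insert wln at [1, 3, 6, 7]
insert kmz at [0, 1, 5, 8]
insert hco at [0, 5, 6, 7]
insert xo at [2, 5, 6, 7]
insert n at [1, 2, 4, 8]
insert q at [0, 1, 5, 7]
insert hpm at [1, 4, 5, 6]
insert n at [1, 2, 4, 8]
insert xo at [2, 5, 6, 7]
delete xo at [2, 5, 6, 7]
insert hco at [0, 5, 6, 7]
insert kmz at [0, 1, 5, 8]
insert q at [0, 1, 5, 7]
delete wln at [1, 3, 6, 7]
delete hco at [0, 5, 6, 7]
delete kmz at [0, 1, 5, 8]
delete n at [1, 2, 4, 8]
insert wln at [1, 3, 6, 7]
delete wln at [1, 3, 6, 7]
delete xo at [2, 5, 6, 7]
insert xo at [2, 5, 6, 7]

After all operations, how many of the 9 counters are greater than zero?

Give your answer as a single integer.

Step 1: insert wln at [1, 3, 6, 7] -> counters=[0,1,0,1,0,0,1,1,0]
Step 2: insert kmz at [0, 1, 5, 8] -> counters=[1,2,0,1,0,1,1,1,1]
Step 3: insert hco at [0, 5, 6, 7] -> counters=[2,2,0,1,0,2,2,2,1]
Step 4: insert xo at [2, 5, 6, 7] -> counters=[2,2,1,1,0,3,3,3,1]
Step 5: insert n at [1, 2, 4, 8] -> counters=[2,3,2,1,1,3,3,3,2]
Step 6: insert q at [0, 1, 5, 7] -> counters=[3,4,2,1,1,4,3,4,2]
Step 7: insert hpm at [1, 4, 5, 6] -> counters=[3,5,2,1,2,5,4,4,2]
Step 8: insert n at [1, 2, 4, 8] -> counters=[3,6,3,1,3,5,4,4,3]
Step 9: insert xo at [2, 5, 6, 7] -> counters=[3,6,4,1,3,6,5,5,3]
Step 10: delete xo at [2, 5, 6, 7] -> counters=[3,6,3,1,3,5,4,4,3]
Step 11: insert hco at [0, 5, 6, 7] -> counters=[4,6,3,1,3,6,5,5,3]
Step 12: insert kmz at [0, 1, 5, 8] -> counters=[5,7,3,1,3,7,5,5,4]
Step 13: insert q at [0, 1, 5, 7] -> counters=[6,8,3,1,3,8,5,6,4]
Step 14: delete wln at [1, 3, 6, 7] -> counters=[6,7,3,0,3,8,4,5,4]
Step 15: delete hco at [0, 5, 6, 7] -> counters=[5,7,3,0,3,7,3,4,4]
Step 16: delete kmz at [0, 1, 5, 8] -> counters=[4,6,3,0,3,6,3,4,3]
Step 17: delete n at [1, 2, 4, 8] -> counters=[4,5,2,0,2,6,3,4,2]
Step 18: insert wln at [1, 3, 6, 7] -> counters=[4,6,2,1,2,6,4,5,2]
Step 19: delete wln at [1, 3, 6, 7] -> counters=[4,5,2,0,2,6,3,4,2]
Step 20: delete xo at [2, 5, 6, 7] -> counters=[4,5,1,0,2,5,2,3,2]
Step 21: insert xo at [2, 5, 6, 7] -> counters=[4,5,2,0,2,6,3,4,2]
Final counters=[4,5,2,0,2,6,3,4,2] -> 8 nonzero

Answer: 8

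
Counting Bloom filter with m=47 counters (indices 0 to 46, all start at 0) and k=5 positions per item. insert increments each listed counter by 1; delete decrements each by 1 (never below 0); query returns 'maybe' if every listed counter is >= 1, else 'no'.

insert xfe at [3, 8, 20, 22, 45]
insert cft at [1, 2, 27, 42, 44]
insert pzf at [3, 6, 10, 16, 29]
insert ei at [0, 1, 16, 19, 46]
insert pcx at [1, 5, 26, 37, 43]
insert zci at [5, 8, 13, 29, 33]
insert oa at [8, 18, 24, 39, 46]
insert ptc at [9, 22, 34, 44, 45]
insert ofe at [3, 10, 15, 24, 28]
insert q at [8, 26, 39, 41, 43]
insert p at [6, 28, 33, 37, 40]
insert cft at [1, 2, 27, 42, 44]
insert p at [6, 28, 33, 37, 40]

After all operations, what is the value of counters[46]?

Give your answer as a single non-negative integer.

Answer: 2

Derivation:
Step 1: insert xfe at [3, 8, 20, 22, 45] -> counters=[0,0,0,1,0,0,0,0,1,0,0,0,0,0,0,0,0,0,0,0,1,0,1,0,0,0,0,0,0,0,0,0,0,0,0,0,0,0,0,0,0,0,0,0,0,1,0]
Step 2: insert cft at [1, 2, 27, 42, 44] -> counters=[0,1,1,1,0,0,0,0,1,0,0,0,0,0,0,0,0,0,0,0,1,0,1,0,0,0,0,1,0,0,0,0,0,0,0,0,0,0,0,0,0,0,1,0,1,1,0]
Step 3: insert pzf at [3, 6, 10, 16, 29] -> counters=[0,1,1,2,0,0,1,0,1,0,1,0,0,0,0,0,1,0,0,0,1,0,1,0,0,0,0,1,0,1,0,0,0,0,0,0,0,0,0,0,0,0,1,0,1,1,0]
Step 4: insert ei at [0, 1, 16, 19, 46] -> counters=[1,2,1,2,0,0,1,0,1,0,1,0,0,0,0,0,2,0,0,1,1,0,1,0,0,0,0,1,0,1,0,0,0,0,0,0,0,0,0,0,0,0,1,0,1,1,1]
Step 5: insert pcx at [1, 5, 26, 37, 43] -> counters=[1,3,1,2,0,1,1,0,1,0,1,0,0,0,0,0,2,0,0,1,1,0,1,0,0,0,1,1,0,1,0,0,0,0,0,0,0,1,0,0,0,0,1,1,1,1,1]
Step 6: insert zci at [5, 8, 13, 29, 33] -> counters=[1,3,1,2,0,2,1,0,2,0,1,0,0,1,0,0,2,0,0,1,1,0,1,0,0,0,1,1,0,2,0,0,0,1,0,0,0,1,0,0,0,0,1,1,1,1,1]
Step 7: insert oa at [8, 18, 24, 39, 46] -> counters=[1,3,1,2,0,2,1,0,3,0,1,0,0,1,0,0,2,0,1,1,1,0,1,0,1,0,1,1,0,2,0,0,0,1,0,0,0,1,0,1,0,0,1,1,1,1,2]
Step 8: insert ptc at [9, 22, 34, 44, 45] -> counters=[1,3,1,2,0,2,1,0,3,1,1,0,0,1,0,0,2,0,1,1,1,0,2,0,1,0,1,1,0,2,0,0,0,1,1,0,0,1,0,1,0,0,1,1,2,2,2]
Step 9: insert ofe at [3, 10, 15, 24, 28] -> counters=[1,3,1,3,0,2,1,0,3,1,2,0,0,1,0,1,2,0,1,1,1,0,2,0,2,0,1,1,1,2,0,0,0,1,1,0,0,1,0,1,0,0,1,1,2,2,2]
Step 10: insert q at [8, 26, 39, 41, 43] -> counters=[1,3,1,3,0,2,1,0,4,1,2,0,0,1,0,1,2,0,1,1,1,0,2,0,2,0,2,1,1,2,0,0,0,1,1,0,0,1,0,2,0,1,1,2,2,2,2]
Step 11: insert p at [6, 28, 33, 37, 40] -> counters=[1,3,1,3,0,2,2,0,4,1,2,0,0,1,0,1,2,0,1,1,1,0,2,0,2,0,2,1,2,2,0,0,0,2,1,0,0,2,0,2,1,1,1,2,2,2,2]
Step 12: insert cft at [1, 2, 27, 42, 44] -> counters=[1,4,2,3,0,2,2,0,4,1,2,0,0,1,0,1,2,0,1,1,1,0,2,0,2,0,2,2,2,2,0,0,0,2,1,0,0,2,0,2,1,1,2,2,3,2,2]
Step 13: insert p at [6, 28, 33, 37, 40] -> counters=[1,4,2,3,0,2,3,0,4,1,2,0,0,1,0,1,2,0,1,1,1,0,2,0,2,0,2,2,3,2,0,0,0,3,1,0,0,3,0,2,2,1,2,2,3,2,2]
Final counters=[1,4,2,3,0,2,3,0,4,1,2,0,0,1,0,1,2,0,1,1,1,0,2,0,2,0,2,2,3,2,0,0,0,3,1,0,0,3,0,2,2,1,2,2,3,2,2] -> counters[46]=2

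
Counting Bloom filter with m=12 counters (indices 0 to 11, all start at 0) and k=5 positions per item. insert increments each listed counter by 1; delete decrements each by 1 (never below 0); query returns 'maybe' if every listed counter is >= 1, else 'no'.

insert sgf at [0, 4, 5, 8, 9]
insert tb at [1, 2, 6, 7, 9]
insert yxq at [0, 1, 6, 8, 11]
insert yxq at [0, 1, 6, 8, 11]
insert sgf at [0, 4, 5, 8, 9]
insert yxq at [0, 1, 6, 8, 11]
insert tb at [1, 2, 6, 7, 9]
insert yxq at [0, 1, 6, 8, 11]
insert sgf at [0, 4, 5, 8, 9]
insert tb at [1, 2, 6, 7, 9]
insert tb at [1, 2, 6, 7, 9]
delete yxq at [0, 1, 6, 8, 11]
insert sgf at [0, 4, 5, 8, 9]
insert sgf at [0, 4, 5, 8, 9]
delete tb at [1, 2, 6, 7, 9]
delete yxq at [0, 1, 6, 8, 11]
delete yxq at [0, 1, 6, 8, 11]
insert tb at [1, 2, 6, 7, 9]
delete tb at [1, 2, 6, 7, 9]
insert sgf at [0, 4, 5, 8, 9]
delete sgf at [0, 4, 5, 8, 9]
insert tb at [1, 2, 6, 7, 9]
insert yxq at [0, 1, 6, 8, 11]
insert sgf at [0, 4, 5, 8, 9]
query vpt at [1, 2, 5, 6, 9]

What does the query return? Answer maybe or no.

Step 1: insert sgf at [0, 4, 5, 8, 9] -> counters=[1,0,0,0,1,1,0,0,1,1,0,0]
Step 2: insert tb at [1, 2, 6, 7, 9] -> counters=[1,1,1,0,1,1,1,1,1,2,0,0]
Step 3: insert yxq at [0, 1, 6, 8, 11] -> counters=[2,2,1,0,1,1,2,1,2,2,0,1]
Step 4: insert yxq at [0, 1, 6, 8, 11] -> counters=[3,3,1,0,1,1,3,1,3,2,0,2]
Step 5: insert sgf at [0, 4, 5, 8, 9] -> counters=[4,3,1,0,2,2,3,1,4,3,0,2]
Step 6: insert yxq at [0, 1, 6, 8, 11] -> counters=[5,4,1,0,2,2,4,1,5,3,0,3]
Step 7: insert tb at [1, 2, 6, 7, 9] -> counters=[5,5,2,0,2,2,5,2,5,4,0,3]
Step 8: insert yxq at [0, 1, 6, 8, 11] -> counters=[6,6,2,0,2,2,6,2,6,4,0,4]
Step 9: insert sgf at [0, 4, 5, 8, 9] -> counters=[7,6,2,0,3,3,6,2,7,5,0,4]
Step 10: insert tb at [1, 2, 6, 7, 9] -> counters=[7,7,3,0,3,3,7,3,7,6,0,4]
Step 11: insert tb at [1, 2, 6, 7, 9] -> counters=[7,8,4,0,3,3,8,4,7,7,0,4]
Step 12: delete yxq at [0, 1, 6, 8, 11] -> counters=[6,7,4,0,3,3,7,4,6,7,0,3]
Step 13: insert sgf at [0, 4, 5, 8, 9] -> counters=[7,7,4,0,4,4,7,4,7,8,0,3]
Step 14: insert sgf at [0, 4, 5, 8, 9] -> counters=[8,7,4,0,5,5,7,4,8,9,0,3]
Step 15: delete tb at [1, 2, 6, 7, 9] -> counters=[8,6,3,0,5,5,6,3,8,8,0,3]
Step 16: delete yxq at [0, 1, 6, 8, 11] -> counters=[7,5,3,0,5,5,5,3,7,8,0,2]
Step 17: delete yxq at [0, 1, 6, 8, 11] -> counters=[6,4,3,0,5,5,4,3,6,8,0,1]
Step 18: insert tb at [1, 2, 6, 7, 9] -> counters=[6,5,4,0,5,5,5,4,6,9,0,1]
Step 19: delete tb at [1, 2, 6, 7, 9] -> counters=[6,4,3,0,5,5,4,3,6,8,0,1]
Step 20: insert sgf at [0, 4, 5, 8, 9] -> counters=[7,4,3,0,6,6,4,3,7,9,0,1]
Step 21: delete sgf at [0, 4, 5, 8, 9] -> counters=[6,4,3,0,5,5,4,3,6,8,0,1]
Step 22: insert tb at [1, 2, 6, 7, 9] -> counters=[6,5,4,0,5,5,5,4,6,9,0,1]
Step 23: insert yxq at [0, 1, 6, 8, 11] -> counters=[7,6,4,0,5,5,6,4,7,9,0,2]
Step 24: insert sgf at [0, 4, 5, 8, 9] -> counters=[8,6,4,0,6,6,6,4,8,10,0,2]
Query vpt: check counters[1]=6 counters[2]=4 counters[5]=6 counters[6]=6 counters[9]=10 -> maybe

Answer: maybe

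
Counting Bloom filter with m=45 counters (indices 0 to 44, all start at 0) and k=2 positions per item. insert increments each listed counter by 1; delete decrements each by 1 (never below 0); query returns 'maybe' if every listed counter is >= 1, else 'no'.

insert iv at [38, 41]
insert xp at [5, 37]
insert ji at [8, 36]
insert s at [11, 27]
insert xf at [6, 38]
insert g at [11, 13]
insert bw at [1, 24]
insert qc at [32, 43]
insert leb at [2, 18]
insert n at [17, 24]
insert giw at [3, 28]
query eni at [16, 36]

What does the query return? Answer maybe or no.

Answer: no

Derivation:
Step 1: insert iv at [38, 41] -> counters=[0,0,0,0,0,0,0,0,0,0,0,0,0,0,0,0,0,0,0,0,0,0,0,0,0,0,0,0,0,0,0,0,0,0,0,0,0,0,1,0,0,1,0,0,0]
Step 2: insert xp at [5, 37] -> counters=[0,0,0,0,0,1,0,0,0,0,0,0,0,0,0,0,0,0,0,0,0,0,0,0,0,0,0,0,0,0,0,0,0,0,0,0,0,1,1,0,0,1,0,0,0]
Step 3: insert ji at [8, 36] -> counters=[0,0,0,0,0,1,0,0,1,0,0,0,0,0,0,0,0,0,0,0,0,0,0,0,0,0,0,0,0,0,0,0,0,0,0,0,1,1,1,0,0,1,0,0,0]
Step 4: insert s at [11, 27] -> counters=[0,0,0,0,0,1,0,0,1,0,0,1,0,0,0,0,0,0,0,0,0,0,0,0,0,0,0,1,0,0,0,0,0,0,0,0,1,1,1,0,0,1,0,0,0]
Step 5: insert xf at [6, 38] -> counters=[0,0,0,0,0,1,1,0,1,0,0,1,0,0,0,0,0,0,0,0,0,0,0,0,0,0,0,1,0,0,0,0,0,0,0,0,1,1,2,0,0,1,0,0,0]
Step 6: insert g at [11, 13] -> counters=[0,0,0,0,0,1,1,0,1,0,0,2,0,1,0,0,0,0,0,0,0,0,0,0,0,0,0,1,0,0,0,0,0,0,0,0,1,1,2,0,0,1,0,0,0]
Step 7: insert bw at [1, 24] -> counters=[0,1,0,0,0,1,1,0,1,0,0,2,0,1,0,0,0,0,0,0,0,0,0,0,1,0,0,1,0,0,0,0,0,0,0,0,1,1,2,0,0,1,0,0,0]
Step 8: insert qc at [32, 43] -> counters=[0,1,0,0,0,1,1,0,1,0,0,2,0,1,0,0,0,0,0,0,0,0,0,0,1,0,0,1,0,0,0,0,1,0,0,0,1,1,2,0,0,1,0,1,0]
Step 9: insert leb at [2, 18] -> counters=[0,1,1,0,0,1,1,0,1,0,0,2,0,1,0,0,0,0,1,0,0,0,0,0,1,0,0,1,0,0,0,0,1,0,0,0,1,1,2,0,0,1,0,1,0]
Step 10: insert n at [17, 24] -> counters=[0,1,1,0,0,1,1,0,1,0,0,2,0,1,0,0,0,1,1,0,0,0,0,0,2,0,0,1,0,0,0,0,1,0,0,0,1,1,2,0,0,1,0,1,0]
Step 11: insert giw at [3, 28] -> counters=[0,1,1,1,0,1,1,0,1,0,0,2,0,1,0,0,0,1,1,0,0,0,0,0,2,0,0,1,1,0,0,0,1,0,0,0,1,1,2,0,0,1,0,1,0]
Query eni: check counters[16]=0 counters[36]=1 -> no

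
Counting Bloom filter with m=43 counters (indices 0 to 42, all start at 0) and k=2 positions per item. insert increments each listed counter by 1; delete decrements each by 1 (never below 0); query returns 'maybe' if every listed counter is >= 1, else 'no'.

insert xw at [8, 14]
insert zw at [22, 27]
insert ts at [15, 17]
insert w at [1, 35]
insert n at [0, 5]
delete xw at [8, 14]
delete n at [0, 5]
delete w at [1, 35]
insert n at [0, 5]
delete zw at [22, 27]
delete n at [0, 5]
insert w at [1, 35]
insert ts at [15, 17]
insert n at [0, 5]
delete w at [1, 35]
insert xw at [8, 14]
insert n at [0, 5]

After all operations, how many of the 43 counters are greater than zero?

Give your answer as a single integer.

Step 1: insert xw at [8, 14] -> counters=[0,0,0,0,0,0,0,0,1,0,0,0,0,0,1,0,0,0,0,0,0,0,0,0,0,0,0,0,0,0,0,0,0,0,0,0,0,0,0,0,0,0,0]
Step 2: insert zw at [22, 27] -> counters=[0,0,0,0,0,0,0,0,1,0,0,0,0,0,1,0,0,0,0,0,0,0,1,0,0,0,0,1,0,0,0,0,0,0,0,0,0,0,0,0,0,0,0]
Step 3: insert ts at [15, 17] -> counters=[0,0,0,0,0,0,0,0,1,0,0,0,0,0,1,1,0,1,0,0,0,0,1,0,0,0,0,1,0,0,0,0,0,0,0,0,0,0,0,0,0,0,0]
Step 4: insert w at [1, 35] -> counters=[0,1,0,0,0,0,0,0,1,0,0,0,0,0,1,1,0,1,0,0,0,0,1,0,0,0,0,1,0,0,0,0,0,0,0,1,0,0,0,0,0,0,0]
Step 5: insert n at [0, 5] -> counters=[1,1,0,0,0,1,0,0,1,0,0,0,0,0,1,1,0,1,0,0,0,0,1,0,0,0,0,1,0,0,0,0,0,0,0,1,0,0,0,0,0,0,0]
Step 6: delete xw at [8, 14] -> counters=[1,1,0,0,0,1,0,0,0,0,0,0,0,0,0,1,0,1,0,0,0,0,1,0,0,0,0,1,0,0,0,0,0,0,0,1,0,0,0,0,0,0,0]
Step 7: delete n at [0, 5] -> counters=[0,1,0,0,0,0,0,0,0,0,0,0,0,0,0,1,0,1,0,0,0,0,1,0,0,0,0,1,0,0,0,0,0,0,0,1,0,0,0,0,0,0,0]
Step 8: delete w at [1, 35] -> counters=[0,0,0,0,0,0,0,0,0,0,0,0,0,0,0,1,0,1,0,0,0,0,1,0,0,0,0,1,0,0,0,0,0,0,0,0,0,0,0,0,0,0,0]
Step 9: insert n at [0, 5] -> counters=[1,0,0,0,0,1,0,0,0,0,0,0,0,0,0,1,0,1,0,0,0,0,1,0,0,0,0,1,0,0,0,0,0,0,0,0,0,0,0,0,0,0,0]
Step 10: delete zw at [22, 27] -> counters=[1,0,0,0,0,1,0,0,0,0,0,0,0,0,0,1,0,1,0,0,0,0,0,0,0,0,0,0,0,0,0,0,0,0,0,0,0,0,0,0,0,0,0]
Step 11: delete n at [0, 5] -> counters=[0,0,0,0,0,0,0,0,0,0,0,0,0,0,0,1,0,1,0,0,0,0,0,0,0,0,0,0,0,0,0,0,0,0,0,0,0,0,0,0,0,0,0]
Step 12: insert w at [1, 35] -> counters=[0,1,0,0,0,0,0,0,0,0,0,0,0,0,0,1,0,1,0,0,0,0,0,0,0,0,0,0,0,0,0,0,0,0,0,1,0,0,0,0,0,0,0]
Step 13: insert ts at [15, 17] -> counters=[0,1,0,0,0,0,0,0,0,0,0,0,0,0,0,2,0,2,0,0,0,0,0,0,0,0,0,0,0,0,0,0,0,0,0,1,0,0,0,0,0,0,0]
Step 14: insert n at [0, 5] -> counters=[1,1,0,0,0,1,0,0,0,0,0,0,0,0,0,2,0,2,0,0,0,0,0,0,0,0,0,0,0,0,0,0,0,0,0,1,0,0,0,0,0,0,0]
Step 15: delete w at [1, 35] -> counters=[1,0,0,0,0,1,0,0,0,0,0,0,0,0,0,2,0,2,0,0,0,0,0,0,0,0,0,0,0,0,0,0,0,0,0,0,0,0,0,0,0,0,0]
Step 16: insert xw at [8, 14] -> counters=[1,0,0,0,0,1,0,0,1,0,0,0,0,0,1,2,0,2,0,0,0,0,0,0,0,0,0,0,0,0,0,0,0,0,0,0,0,0,0,0,0,0,0]
Step 17: insert n at [0, 5] -> counters=[2,0,0,0,0,2,0,0,1,0,0,0,0,0,1,2,0,2,0,0,0,0,0,0,0,0,0,0,0,0,0,0,0,0,0,0,0,0,0,0,0,0,0]
Final counters=[2,0,0,0,0,2,0,0,1,0,0,0,0,0,1,2,0,2,0,0,0,0,0,0,0,0,0,0,0,0,0,0,0,0,0,0,0,0,0,0,0,0,0] -> 6 nonzero

Answer: 6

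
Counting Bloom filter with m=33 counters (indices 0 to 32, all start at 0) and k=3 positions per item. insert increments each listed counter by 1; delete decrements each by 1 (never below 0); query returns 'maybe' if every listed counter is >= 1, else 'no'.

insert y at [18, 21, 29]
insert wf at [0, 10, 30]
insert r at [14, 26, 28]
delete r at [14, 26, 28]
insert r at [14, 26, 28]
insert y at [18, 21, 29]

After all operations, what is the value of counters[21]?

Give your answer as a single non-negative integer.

Answer: 2

Derivation:
Step 1: insert y at [18, 21, 29] -> counters=[0,0,0,0,0,0,0,0,0,0,0,0,0,0,0,0,0,0,1,0,0,1,0,0,0,0,0,0,0,1,0,0,0]
Step 2: insert wf at [0, 10, 30] -> counters=[1,0,0,0,0,0,0,0,0,0,1,0,0,0,0,0,0,0,1,0,0,1,0,0,0,0,0,0,0,1,1,0,0]
Step 3: insert r at [14, 26, 28] -> counters=[1,0,0,0,0,0,0,0,0,0,1,0,0,0,1,0,0,0,1,0,0,1,0,0,0,0,1,0,1,1,1,0,0]
Step 4: delete r at [14, 26, 28] -> counters=[1,0,0,0,0,0,0,0,0,0,1,0,0,0,0,0,0,0,1,0,0,1,0,0,0,0,0,0,0,1,1,0,0]
Step 5: insert r at [14, 26, 28] -> counters=[1,0,0,0,0,0,0,0,0,0,1,0,0,0,1,0,0,0,1,0,0,1,0,0,0,0,1,0,1,1,1,0,0]
Step 6: insert y at [18, 21, 29] -> counters=[1,0,0,0,0,0,0,0,0,0,1,0,0,0,1,0,0,0,2,0,0,2,0,0,0,0,1,0,1,2,1,0,0]
Final counters=[1,0,0,0,0,0,0,0,0,0,1,0,0,0,1,0,0,0,2,0,0,2,0,0,0,0,1,0,1,2,1,0,0] -> counters[21]=2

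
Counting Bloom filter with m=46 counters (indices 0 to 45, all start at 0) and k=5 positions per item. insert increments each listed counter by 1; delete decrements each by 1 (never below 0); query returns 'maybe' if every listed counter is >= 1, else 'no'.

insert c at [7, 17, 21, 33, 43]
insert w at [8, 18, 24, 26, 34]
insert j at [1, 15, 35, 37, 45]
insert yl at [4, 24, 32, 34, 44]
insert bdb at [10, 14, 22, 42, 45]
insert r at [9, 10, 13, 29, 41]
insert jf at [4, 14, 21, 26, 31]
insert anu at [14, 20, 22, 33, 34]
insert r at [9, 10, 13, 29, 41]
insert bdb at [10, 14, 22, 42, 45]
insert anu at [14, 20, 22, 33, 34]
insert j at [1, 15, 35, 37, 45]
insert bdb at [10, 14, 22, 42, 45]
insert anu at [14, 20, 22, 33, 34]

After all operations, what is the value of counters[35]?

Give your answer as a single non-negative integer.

Answer: 2

Derivation:
Step 1: insert c at [7, 17, 21, 33, 43] -> counters=[0,0,0,0,0,0,0,1,0,0,0,0,0,0,0,0,0,1,0,0,0,1,0,0,0,0,0,0,0,0,0,0,0,1,0,0,0,0,0,0,0,0,0,1,0,0]
Step 2: insert w at [8, 18, 24, 26, 34] -> counters=[0,0,0,0,0,0,0,1,1,0,0,0,0,0,0,0,0,1,1,0,0,1,0,0,1,0,1,0,0,0,0,0,0,1,1,0,0,0,0,0,0,0,0,1,0,0]
Step 3: insert j at [1, 15, 35, 37, 45] -> counters=[0,1,0,0,0,0,0,1,1,0,0,0,0,0,0,1,0,1,1,0,0,1,0,0,1,0,1,0,0,0,0,0,0,1,1,1,0,1,0,0,0,0,0,1,0,1]
Step 4: insert yl at [4, 24, 32, 34, 44] -> counters=[0,1,0,0,1,0,0,1,1,0,0,0,0,0,0,1,0,1,1,0,0,1,0,0,2,0,1,0,0,0,0,0,1,1,2,1,0,1,0,0,0,0,0,1,1,1]
Step 5: insert bdb at [10, 14, 22, 42, 45] -> counters=[0,1,0,0,1,0,0,1,1,0,1,0,0,0,1,1,0,1,1,0,0,1,1,0,2,0,1,0,0,0,0,0,1,1,2,1,0,1,0,0,0,0,1,1,1,2]
Step 6: insert r at [9, 10, 13, 29, 41] -> counters=[0,1,0,0,1,0,0,1,1,1,2,0,0,1,1,1,0,1,1,0,0,1,1,0,2,0,1,0,0,1,0,0,1,1,2,1,0,1,0,0,0,1,1,1,1,2]
Step 7: insert jf at [4, 14, 21, 26, 31] -> counters=[0,1,0,0,2,0,0,1,1,1,2,0,0,1,2,1,0,1,1,0,0,2,1,0,2,0,2,0,0,1,0,1,1,1,2,1,0,1,0,0,0,1,1,1,1,2]
Step 8: insert anu at [14, 20, 22, 33, 34] -> counters=[0,1,0,0,2,0,0,1,1,1,2,0,0,1,3,1,0,1,1,0,1,2,2,0,2,0,2,0,0,1,0,1,1,2,3,1,0,1,0,0,0,1,1,1,1,2]
Step 9: insert r at [9, 10, 13, 29, 41] -> counters=[0,1,0,0,2,0,0,1,1,2,3,0,0,2,3,1,0,1,1,0,1,2,2,0,2,0,2,0,0,2,0,1,1,2,3,1,0,1,0,0,0,2,1,1,1,2]
Step 10: insert bdb at [10, 14, 22, 42, 45] -> counters=[0,1,0,0,2,0,0,1,1,2,4,0,0,2,4,1,0,1,1,0,1,2,3,0,2,0,2,0,0,2,0,1,1,2,3,1,0,1,0,0,0,2,2,1,1,3]
Step 11: insert anu at [14, 20, 22, 33, 34] -> counters=[0,1,0,0,2,0,0,1,1,2,4,0,0,2,5,1,0,1,1,0,2,2,4,0,2,0,2,0,0,2,0,1,1,3,4,1,0,1,0,0,0,2,2,1,1,3]
Step 12: insert j at [1, 15, 35, 37, 45] -> counters=[0,2,0,0,2,0,0,1,1,2,4,0,0,2,5,2,0,1,1,0,2,2,4,0,2,0,2,0,0,2,0,1,1,3,4,2,0,2,0,0,0,2,2,1,1,4]
Step 13: insert bdb at [10, 14, 22, 42, 45] -> counters=[0,2,0,0,2,0,0,1,1,2,5,0,0,2,6,2,0,1,1,0,2,2,5,0,2,0,2,0,0,2,0,1,1,3,4,2,0,2,0,0,0,2,3,1,1,5]
Step 14: insert anu at [14, 20, 22, 33, 34] -> counters=[0,2,0,0,2,0,0,1,1,2,5,0,0,2,7,2,0,1,1,0,3,2,6,0,2,0,2,0,0,2,0,1,1,4,5,2,0,2,0,0,0,2,3,1,1,5]
Final counters=[0,2,0,0,2,0,0,1,1,2,5,0,0,2,7,2,0,1,1,0,3,2,6,0,2,0,2,0,0,2,0,1,1,4,5,2,0,2,0,0,0,2,3,1,1,5] -> counters[35]=2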